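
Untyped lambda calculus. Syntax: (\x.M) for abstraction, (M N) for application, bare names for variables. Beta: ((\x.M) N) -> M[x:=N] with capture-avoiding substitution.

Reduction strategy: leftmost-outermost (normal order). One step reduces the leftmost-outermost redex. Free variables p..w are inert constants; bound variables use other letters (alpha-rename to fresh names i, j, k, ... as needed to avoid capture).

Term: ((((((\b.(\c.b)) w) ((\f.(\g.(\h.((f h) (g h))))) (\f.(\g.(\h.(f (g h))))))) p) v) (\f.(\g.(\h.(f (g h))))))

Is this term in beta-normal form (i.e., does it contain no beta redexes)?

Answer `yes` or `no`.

Answer: no

Derivation:
Term: ((((((\b.(\c.b)) w) ((\f.(\g.(\h.((f h) (g h))))) (\f.(\g.(\h.(f (g h))))))) p) v) (\f.(\g.(\h.(f (g h))))))
Found 2 beta redex(es).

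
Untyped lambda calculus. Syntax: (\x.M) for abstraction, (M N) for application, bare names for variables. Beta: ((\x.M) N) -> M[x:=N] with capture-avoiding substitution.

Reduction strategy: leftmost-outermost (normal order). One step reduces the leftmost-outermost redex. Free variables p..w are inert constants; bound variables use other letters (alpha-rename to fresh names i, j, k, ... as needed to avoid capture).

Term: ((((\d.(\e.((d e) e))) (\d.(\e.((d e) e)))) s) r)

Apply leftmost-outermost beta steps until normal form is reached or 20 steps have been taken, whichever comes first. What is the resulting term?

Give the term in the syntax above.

Answer: (((s s) s) r)

Derivation:
Step 0: ((((\d.(\e.((d e) e))) (\d.(\e.((d e) e)))) s) r)
Step 1: (((\e.(((\d.(\e.((d e) e))) e) e)) s) r)
Step 2: ((((\d.(\e.((d e) e))) s) s) r)
Step 3: (((\e.((s e) e)) s) r)
Step 4: (((s s) s) r)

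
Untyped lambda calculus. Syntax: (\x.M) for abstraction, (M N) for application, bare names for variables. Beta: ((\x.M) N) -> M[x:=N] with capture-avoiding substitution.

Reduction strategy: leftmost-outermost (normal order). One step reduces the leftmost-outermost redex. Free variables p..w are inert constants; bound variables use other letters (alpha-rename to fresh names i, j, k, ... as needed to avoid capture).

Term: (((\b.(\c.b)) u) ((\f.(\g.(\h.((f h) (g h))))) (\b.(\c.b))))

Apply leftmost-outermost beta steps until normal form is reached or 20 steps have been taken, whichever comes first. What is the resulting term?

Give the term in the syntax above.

Step 0: (((\b.(\c.b)) u) ((\f.(\g.(\h.((f h) (g h))))) (\b.(\c.b))))
Step 1: ((\c.u) ((\f.(\g.(\h.((f h) (g h))))) (\b.(\c.b))))
Step 2: u

Answer: u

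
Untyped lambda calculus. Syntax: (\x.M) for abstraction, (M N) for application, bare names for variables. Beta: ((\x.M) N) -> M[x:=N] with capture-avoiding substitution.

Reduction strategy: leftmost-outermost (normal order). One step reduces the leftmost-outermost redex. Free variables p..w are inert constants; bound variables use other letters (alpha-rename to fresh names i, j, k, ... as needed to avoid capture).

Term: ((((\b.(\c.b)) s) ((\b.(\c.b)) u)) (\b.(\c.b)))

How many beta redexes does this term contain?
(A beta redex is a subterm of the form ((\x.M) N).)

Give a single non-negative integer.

Answer: 2

Derivation:
Term: ((((\b.(\c.b)) s) ((\b.(\c.b)) u)) (\b.(\c.b)))
  Redex: ((\b.(\c.b)) s)
  Redex: ((\b.(\c.b)) u)
Total redexes: 2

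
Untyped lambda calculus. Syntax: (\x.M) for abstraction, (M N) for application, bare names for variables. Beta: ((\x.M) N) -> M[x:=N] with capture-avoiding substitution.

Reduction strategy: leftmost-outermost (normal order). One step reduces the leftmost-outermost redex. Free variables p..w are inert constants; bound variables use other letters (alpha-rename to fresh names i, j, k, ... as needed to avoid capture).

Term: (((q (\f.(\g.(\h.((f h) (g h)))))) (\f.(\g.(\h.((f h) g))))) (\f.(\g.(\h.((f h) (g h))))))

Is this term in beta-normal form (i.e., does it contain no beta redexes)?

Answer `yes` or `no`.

Term: (((q (\f.(\g.(\h.((f h) (g h)))))) (\f.(\g.(\h.((f h) g))))) (\f.(\g.(\h.((f h) (g h))))))
No beta redexes found.

Answer: yes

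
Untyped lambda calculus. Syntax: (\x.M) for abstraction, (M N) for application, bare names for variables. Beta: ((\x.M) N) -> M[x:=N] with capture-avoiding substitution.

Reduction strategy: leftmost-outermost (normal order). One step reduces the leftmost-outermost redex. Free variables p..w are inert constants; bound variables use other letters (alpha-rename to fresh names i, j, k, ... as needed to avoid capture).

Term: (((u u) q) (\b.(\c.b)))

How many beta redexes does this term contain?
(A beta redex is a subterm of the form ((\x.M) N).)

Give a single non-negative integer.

Term: (((u u) q) (\b.(\c.b)))
  (no redexes)
Total redexes: 0

Answer: 0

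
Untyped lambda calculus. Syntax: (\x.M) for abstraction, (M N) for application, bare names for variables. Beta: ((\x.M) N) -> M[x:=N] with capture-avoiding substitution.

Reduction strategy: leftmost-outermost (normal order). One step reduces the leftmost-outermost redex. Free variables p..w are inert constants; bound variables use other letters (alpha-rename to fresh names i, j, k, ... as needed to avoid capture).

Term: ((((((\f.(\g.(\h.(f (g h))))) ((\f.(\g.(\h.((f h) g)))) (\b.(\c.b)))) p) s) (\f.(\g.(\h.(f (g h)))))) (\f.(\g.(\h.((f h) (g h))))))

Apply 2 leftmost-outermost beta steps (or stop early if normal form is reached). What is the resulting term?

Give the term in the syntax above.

Step 0: ((((((\f.(\g.(\h.(f (g h))))) ((\f.(\g.(\h.((f h) g)))) (\b.(\c.b)))) p) s) (\f.(\g.(\h.(f (g h)))))) (\f.(\g.(\h.((f h) (g h))))))
Step 1: (((((\g.(\h.(((\f.(\g.(\h.((f h) g)))) (\b.(\c.b))) (g h)))) p) s) (\f.(\g.(\h.(f (g h)))))) (\f.(\g.(\h.((f h) (g h))))))
Step 2: ((((\h.(((\f.(\g.(\h.((f h) g)))) (\b.(\c.b))) (p h))) s) (\f.(\g.(\h.(f (g h)))))) (\f.(\g.(\h.((f h) (g h))))))

Answer: ((((\h.(((\f.(\g.(\h.((f h) g)))) (\b.(\c.b))) (p h))) s) (\f.(\g.(\h.(f (g h)))))) (\f.(\g.(\h.((f h) (g h))))))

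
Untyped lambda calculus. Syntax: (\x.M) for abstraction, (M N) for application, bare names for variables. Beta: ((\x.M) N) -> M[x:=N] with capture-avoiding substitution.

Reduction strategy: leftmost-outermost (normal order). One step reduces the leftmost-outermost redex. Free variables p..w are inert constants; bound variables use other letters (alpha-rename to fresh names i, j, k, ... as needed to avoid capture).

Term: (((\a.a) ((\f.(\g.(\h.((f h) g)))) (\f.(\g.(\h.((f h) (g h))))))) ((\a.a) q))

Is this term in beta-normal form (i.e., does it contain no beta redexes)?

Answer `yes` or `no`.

Term: (((\a.a) ((\f.(\g.(\h.((f h) g)))) (\f.(\g.(\h.((f h) (g h))))))) ((\a.a) q))
Found 3 beta redex(es).

Answer: no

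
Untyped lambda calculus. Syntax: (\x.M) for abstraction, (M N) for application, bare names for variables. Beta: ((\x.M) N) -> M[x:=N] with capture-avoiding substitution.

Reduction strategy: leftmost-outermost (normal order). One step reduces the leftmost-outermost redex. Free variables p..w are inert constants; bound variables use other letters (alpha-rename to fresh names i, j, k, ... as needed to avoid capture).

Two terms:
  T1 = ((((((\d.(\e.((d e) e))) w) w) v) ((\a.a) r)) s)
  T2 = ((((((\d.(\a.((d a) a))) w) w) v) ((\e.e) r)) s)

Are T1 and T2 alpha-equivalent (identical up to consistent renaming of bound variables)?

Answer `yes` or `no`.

Term 1: ((((((\d.(\e.((d e) e))) w) w) v) ((\a.a) r)) s)
Term 2: ((((((\d.(\a.((d a) a))) w) w) v) ((\e.e) r)) s)
Alpha-equivalence: compare structure up to binder renaming.
Result: True

Answer: yes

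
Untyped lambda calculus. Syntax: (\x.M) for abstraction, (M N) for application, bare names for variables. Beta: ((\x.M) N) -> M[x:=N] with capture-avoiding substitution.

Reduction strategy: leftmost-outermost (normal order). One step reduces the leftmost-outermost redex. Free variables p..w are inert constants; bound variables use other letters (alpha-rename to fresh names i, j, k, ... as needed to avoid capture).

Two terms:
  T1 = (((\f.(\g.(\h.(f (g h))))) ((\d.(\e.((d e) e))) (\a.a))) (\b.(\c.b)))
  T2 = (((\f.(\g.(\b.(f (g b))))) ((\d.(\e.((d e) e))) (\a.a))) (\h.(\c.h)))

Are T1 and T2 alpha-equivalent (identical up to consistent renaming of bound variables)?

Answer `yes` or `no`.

Answer: yes

Derivation:
Term 1: (((\f.(\g.(\h.(f (g h))))) ((\d.(\e.((d e) e))) (\a.a))) (\b.(\c.b)))
Term 2: (((\f.(\g.(\b.(f (g b))))) ((\d.(\e.((d e) e))) (\a.a))) (\h.(\c.h)))
Alpha-equivalence: compare structure up to binder renaming.
Result: True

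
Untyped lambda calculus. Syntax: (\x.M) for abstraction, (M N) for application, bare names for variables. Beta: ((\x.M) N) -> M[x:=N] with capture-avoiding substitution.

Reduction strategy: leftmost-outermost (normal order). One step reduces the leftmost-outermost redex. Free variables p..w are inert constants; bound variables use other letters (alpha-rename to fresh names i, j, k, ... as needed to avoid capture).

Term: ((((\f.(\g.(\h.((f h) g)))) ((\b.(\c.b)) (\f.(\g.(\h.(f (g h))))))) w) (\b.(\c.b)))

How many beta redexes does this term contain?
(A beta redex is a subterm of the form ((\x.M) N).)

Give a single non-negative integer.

Answer: 2

Derivation:
Term: ((((\f.(\g.(\h.((f h) g)))) ((\b.(\c.b)) (\f.(\g.(\h.(f (g h))))))) w) (\b.(\c.b)))
  Redex: ((\f.(\g.(\h.((f h) g)))) ((\b.(\c.b)) (\f.(\g.(\h.(f (g h)))))))
  Redex: ((\b.(\c.b)) (\f.(\g.(\h.(f (g h))))))
Total redexes: 2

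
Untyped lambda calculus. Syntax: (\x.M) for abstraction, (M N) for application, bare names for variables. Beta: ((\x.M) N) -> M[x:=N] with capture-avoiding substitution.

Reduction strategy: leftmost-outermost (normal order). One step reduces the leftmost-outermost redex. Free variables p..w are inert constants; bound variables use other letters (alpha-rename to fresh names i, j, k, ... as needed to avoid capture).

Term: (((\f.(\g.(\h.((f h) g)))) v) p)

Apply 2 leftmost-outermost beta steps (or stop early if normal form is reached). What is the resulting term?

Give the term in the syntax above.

Step 0: (((\f.(\g.(\h.((f h) g)))) v) p)
Step 1: ((\g.(\h.((v h) g))) p)
Step 2: (\h.((v h) p))

Answer: (\h.((v h) p))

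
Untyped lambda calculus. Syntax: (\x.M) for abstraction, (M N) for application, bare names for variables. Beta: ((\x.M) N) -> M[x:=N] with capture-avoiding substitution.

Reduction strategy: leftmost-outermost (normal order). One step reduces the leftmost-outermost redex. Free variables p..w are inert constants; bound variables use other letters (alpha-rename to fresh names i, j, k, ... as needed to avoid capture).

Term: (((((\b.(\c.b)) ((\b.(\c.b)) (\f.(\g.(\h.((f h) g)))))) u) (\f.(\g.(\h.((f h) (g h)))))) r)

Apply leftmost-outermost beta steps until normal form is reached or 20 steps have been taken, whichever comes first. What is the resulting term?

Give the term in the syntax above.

Step 0: (((((\b.(\c.b)) ((\b.(\c.b)) (\f.(\g.(\h.((f h) g)))))) u) (\f.(\g.(\h.((f h) (g h)))))) r)
Step 1: ((((\c.((\b.(\c.b)) (\f.(\g.(\h.((f h) g)))))) u) (\f.(\g.(\h.((f h) (g h)))))) r)
Step 2: ((((\b.(\c.b)) (\f.(\g.(\h.((f h) g))))) (\f.(\g.(\h.((f h) (g h)))))) r)
Step 3: (((\c.(\f.(\g.(\h.((f h) g))))) (\f.(\g.(\h.((f h) (g h)))))) r)
Step 4: ((\f.(\g.(\h.((f h) g)))) r)
Step 5: (\g.(\h.((r h) g)))

Answer: (\g.(\h.((r h) g)))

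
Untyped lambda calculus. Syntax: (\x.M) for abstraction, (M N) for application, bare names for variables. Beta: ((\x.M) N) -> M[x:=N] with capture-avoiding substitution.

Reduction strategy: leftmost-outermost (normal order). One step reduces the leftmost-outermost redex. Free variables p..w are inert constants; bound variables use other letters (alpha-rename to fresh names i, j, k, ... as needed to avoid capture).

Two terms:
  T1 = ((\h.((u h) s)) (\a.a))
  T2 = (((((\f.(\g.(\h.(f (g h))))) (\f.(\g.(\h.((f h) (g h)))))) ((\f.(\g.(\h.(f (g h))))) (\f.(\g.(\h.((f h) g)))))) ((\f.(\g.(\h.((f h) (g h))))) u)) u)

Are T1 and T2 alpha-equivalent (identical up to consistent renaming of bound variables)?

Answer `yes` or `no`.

Term 1: ((\h.((u h) s)) (\a.a))
Term 2: (((((\f.(\g.(\h.(f (g h))))) (\f.(\g.(\h.((f h) (g h)))))) ((\f.(\g.(\h.(f (g h))))) (\f.(\g.(\h.((f h) g)))))) ((\f.(\g.(\h.((f h) (g h))))) u)) u)
Alpha-equivalence: compare structure up to binder renaming.
Result: False

Answer: no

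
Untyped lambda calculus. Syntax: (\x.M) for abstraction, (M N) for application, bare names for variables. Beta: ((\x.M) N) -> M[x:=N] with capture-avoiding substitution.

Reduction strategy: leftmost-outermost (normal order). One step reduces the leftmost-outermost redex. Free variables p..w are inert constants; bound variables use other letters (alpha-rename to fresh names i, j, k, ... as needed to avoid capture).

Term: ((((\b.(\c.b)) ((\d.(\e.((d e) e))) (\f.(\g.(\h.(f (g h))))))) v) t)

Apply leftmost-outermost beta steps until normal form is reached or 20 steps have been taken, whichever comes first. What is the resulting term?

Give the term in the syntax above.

Step 0: ((((\b.(\c.b)) ((\d.(\e.((d e) e))) (\f.(\g.(\h.(f (g h))))))) v) t)
Step 1: (((\c.((\d.(\e.((d e) e))) (\f.(\g.(\h.(f (g h))))))) v) t)
Step 2: (((\d.(\e.((d e) e))) (\f.(\g.(\h.(f (g h)))))) t)
Step 3: ((\e.(((\f.(\g.(\h.(f (g h))))) e) e)) t)
Step 4: (((\f.(\g.(\h.(f (g h))))) t) t)
Step 5: ((\g.(\h.(t (g h)))) t)
Step 6: (\h.(t (t h)))

Answer: (\h.(t (t h)))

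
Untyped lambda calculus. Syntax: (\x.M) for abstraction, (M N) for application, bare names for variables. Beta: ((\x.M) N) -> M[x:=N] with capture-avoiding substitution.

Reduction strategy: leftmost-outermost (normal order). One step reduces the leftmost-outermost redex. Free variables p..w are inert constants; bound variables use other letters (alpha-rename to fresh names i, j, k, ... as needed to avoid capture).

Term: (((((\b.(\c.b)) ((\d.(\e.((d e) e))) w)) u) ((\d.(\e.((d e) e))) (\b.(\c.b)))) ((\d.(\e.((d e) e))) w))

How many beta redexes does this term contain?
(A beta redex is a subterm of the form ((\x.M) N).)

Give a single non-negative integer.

Term: (((((\b.(\c.b)) ((\d.(\e.((d e) e))) w)) u) ((\d.(\e.((d e) e))) (\b.(\c.b)))) ((\d.(\e.((d e) e))) w))
  Redex: ((\b.(\c.b)) ((\d.(\e.((d e) e))) w))
  Redex: ((\d.(\e.((d e) e))) w)
  Redex: ((\d.(\e.((d e) e))) (\b.(\c.b)))
  Redex: ((\d.(\e.((d e) e))) w)
Total redexes: 4

Answer: 4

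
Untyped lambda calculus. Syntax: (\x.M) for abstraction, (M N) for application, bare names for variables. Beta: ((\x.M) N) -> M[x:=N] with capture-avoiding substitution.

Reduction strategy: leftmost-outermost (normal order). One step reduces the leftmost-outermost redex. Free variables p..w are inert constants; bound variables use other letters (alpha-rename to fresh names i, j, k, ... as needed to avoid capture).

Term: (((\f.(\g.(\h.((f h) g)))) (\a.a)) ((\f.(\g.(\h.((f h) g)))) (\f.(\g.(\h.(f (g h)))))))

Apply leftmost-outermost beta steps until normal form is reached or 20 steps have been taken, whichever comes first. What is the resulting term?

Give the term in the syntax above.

Answer: (\h.(h (\g.(\h.(\i.(h (g i)))))))

Derivation:
Step 0: (((\f.(\g.(\h.((f h) g)))) (\a.a)) ((\f.(\g.(\h.((f h) g)))) (\f.(\g.(\h.(f (g h)))))))
Step 1: ((\g.(\h.(((\a.a) h) g))) ((\f.(\g.(\h.((f h) g)))) (\f.(\g.(\h.(f (g h)))))))
Step 2: (\h.(((\a.a) h) ((\f.(\g.(\h.((f h) g)))) (\f.(\g.(\h.(f (g h))))))))
Step 3: (\h.(h ((\f.(\g.(\h.((f h) g)))) (\f.(\g.(\h.(f (g h))))))))
Step 4: (\h.(h (\g.(\h.(((\f.(\g.(\h.(f (g h))))) h) g)))))
Step 5: (\h.(h (\g.(\h.((\g.(\i.(h (g i)))) g)))))
Step 6: (\h.(h (\g.(\h.(\i.(h (g i)))))))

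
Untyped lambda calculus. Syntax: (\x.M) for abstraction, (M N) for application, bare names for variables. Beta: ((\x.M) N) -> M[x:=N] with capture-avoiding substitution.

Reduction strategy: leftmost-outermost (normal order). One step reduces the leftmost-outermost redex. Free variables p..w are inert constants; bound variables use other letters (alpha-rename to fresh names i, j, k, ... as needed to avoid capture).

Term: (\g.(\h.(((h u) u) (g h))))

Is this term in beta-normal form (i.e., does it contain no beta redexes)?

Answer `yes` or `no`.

Answer: yes

Derivation:
Term: (\g.(\h.(((h u) u) (g h))))
No beta redexes found.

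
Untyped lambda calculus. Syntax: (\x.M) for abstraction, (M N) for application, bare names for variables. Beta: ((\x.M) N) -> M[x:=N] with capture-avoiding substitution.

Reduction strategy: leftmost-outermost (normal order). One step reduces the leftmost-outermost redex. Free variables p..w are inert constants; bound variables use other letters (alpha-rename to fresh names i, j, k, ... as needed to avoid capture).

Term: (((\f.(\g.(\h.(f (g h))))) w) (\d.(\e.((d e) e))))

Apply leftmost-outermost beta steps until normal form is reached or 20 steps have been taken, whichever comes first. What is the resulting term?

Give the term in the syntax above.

Answer: (\h.(w (\e.((h e) e))))

Derivation:
Step 0: (((\f.(\g.(\h.(f (g h))))) w) (\d.(\e.((d e) e))))
Step 1: ((\g.(\h.(w (g h)))) (\d.(\e.((d e) e))))
Step 2: (\h.(w ((\d.(\e.((d e) e))) h)))
Step 3: (\h.(w (\e.((h e) e))))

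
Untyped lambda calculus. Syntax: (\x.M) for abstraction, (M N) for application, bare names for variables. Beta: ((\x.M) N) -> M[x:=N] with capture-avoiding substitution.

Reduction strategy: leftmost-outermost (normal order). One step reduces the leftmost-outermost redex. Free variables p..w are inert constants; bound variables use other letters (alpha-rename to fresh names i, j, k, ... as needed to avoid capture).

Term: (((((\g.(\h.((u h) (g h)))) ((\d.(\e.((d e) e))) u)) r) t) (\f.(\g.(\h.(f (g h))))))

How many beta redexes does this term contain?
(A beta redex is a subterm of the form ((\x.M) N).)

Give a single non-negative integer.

Term: (((((\g.(\h.((u h) (g h)))) ((\d.(\e.((d e) e))) u)) r) t) (\f.(\g.(\h.(f (g h))))))
  Redex: ((\g.(\h.((u h) (g h)))) ((\d.(\e.((d e) e))) u))
  Redex: ((\d.(\e.((d e) e))) u)
Total redexes: 2

Answer: 2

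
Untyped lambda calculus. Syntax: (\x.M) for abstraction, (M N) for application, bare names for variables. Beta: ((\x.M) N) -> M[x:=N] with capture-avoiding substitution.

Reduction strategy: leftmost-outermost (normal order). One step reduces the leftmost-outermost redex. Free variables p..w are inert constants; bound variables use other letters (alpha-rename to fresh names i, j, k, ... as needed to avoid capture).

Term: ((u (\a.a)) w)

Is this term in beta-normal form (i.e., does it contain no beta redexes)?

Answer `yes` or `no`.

Term: ((u (\a.a)) w)
No beta redexes found.

Answer: yes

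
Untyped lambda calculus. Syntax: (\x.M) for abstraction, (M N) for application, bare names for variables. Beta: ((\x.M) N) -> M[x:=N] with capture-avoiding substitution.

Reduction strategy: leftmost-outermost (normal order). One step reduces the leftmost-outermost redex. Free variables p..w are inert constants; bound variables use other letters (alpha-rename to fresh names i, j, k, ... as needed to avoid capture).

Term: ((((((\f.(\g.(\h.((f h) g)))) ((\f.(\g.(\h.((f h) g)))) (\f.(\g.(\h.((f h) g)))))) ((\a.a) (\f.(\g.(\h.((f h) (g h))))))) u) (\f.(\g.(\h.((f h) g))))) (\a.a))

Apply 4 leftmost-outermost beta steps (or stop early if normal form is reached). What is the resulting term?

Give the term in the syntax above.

Step 0: ((((((\f.(\g.(\h.((f h) g)))) ((\f.(\g.(\h.((f h) g)))) (\f.(\g.(\h.((f h) g)))))) ((\a.a) (\f.(\g.(\h.((f h) (g h))))))) u) (\f.(\g.(\h.((f h) g))))) (\a.a))
Step 1: (((((\g.(\h.((((\f.(\g.(\h.((f h) g)))) (\f.(\g.(\h.((f h) g))))) h) g))) ((\a.a) (\f.(\g.(\h.((f h) (g h))))))) u) (\f.(\g.(\h.((f h) g))))) (\a.a))
Step 2: ((((\h.((((\f.(\g.(\h.((f h) g)))) (\f.(\g.(\h.((f h) g))))) h) ((\a.a) (\f.(\g.(\h.((f h) (g h)))))))) u) (\f.(\g.(\h.((f h) g))))) (\a.a))
Step 3: ((((((\f.(\g.(\h.((f h) g)))) (\f.(\g.(\h.((f h) g))))) u) ((\a.a) (\f.(\g.(\h.((f h) (g h))))))) (\f.(\g.(\h.((f h) g))))) (\a.a))
Step 4: (((((\g.(\h.(((\f.(\g.(\h.((f h) g)))) h) g))) u) ((\a.a) (\f.(\g.(\h.((f h) (g h))))))) (\f.(\g.(\h.((f h) g))))) (\a.a))

Answer: (((((\g.(\h.(((\f.(\g.(\h.((f h) g)))) h) g))) u) ((\a.a) (\f.(\g.(\h.((f h) (g h))))))) (\f.(\g.(\h.((f h) g))))) (\a.a))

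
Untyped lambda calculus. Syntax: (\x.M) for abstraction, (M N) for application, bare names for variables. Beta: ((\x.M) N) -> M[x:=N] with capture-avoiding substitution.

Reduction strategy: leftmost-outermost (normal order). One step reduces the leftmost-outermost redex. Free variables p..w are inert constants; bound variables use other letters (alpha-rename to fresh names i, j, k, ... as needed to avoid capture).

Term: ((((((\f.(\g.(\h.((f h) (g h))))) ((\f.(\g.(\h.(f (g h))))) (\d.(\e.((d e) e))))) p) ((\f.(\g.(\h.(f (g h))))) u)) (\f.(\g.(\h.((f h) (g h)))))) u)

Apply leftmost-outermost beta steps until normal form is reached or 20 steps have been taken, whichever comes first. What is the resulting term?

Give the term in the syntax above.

Answer: (((u ((p (\g.(\h.(u (g h))))) (\f.(\g.(\h.((f h) (g h))))))) (\f.(\g.(\h.((f h) (g h)))))) u)

Derivation:
Step 0: ((((((\f.(\g.(\h.((f h) (g h))))) ((\f.(\g.(\h.(f (g h))))) (\d.(\e.((d e) e))))) p) ((\f.(\g.(\h.(f (g h))))) u)) (\f.(\g.(\h.((f h) (g h)))))) u)
Step 1: (((((\g.(\h.((((\f.(\g.(\h.(f (g h))))) (\d.(\e.((d e) e)))) h) (g h)))) p) ((\f.(\g.(\h.(f (g h))))) u)) (\f.(\g.(\h.((f h) (g h)))))) u)
Step 2: ((((\h.((((\f.(\g.(\h.(f (g h))))) (\d.(\e.((d e) e)))) h) (p h))) ((\f.(\g.(\h.(f (g h))))) u)) (\f.(\g.(\h.((f h) (g h)))))) u)
Step 3: ((((((\f.(\g.(\h.(f (g h))))) (\d.(\e.((d e) e)))) ((\f.(\g.(\h.(f (g h))))) u)) (p ((\f.(\g.(\h.(f (g h))))) u))) (\f.(\g.(\h.((f h) (g h)))))) u)
Step 4: (((((\g.(\h.((\d.(\e.((d e) e))) (g h)))) ((\f.(\g.(\h.(f (g h))))) u)) (p ((\f.(\g.(\h.(f (g h))))) u))) (\f.(\g.(\h.((f h) (g h)))))) u)
Step 5: ((((\h.((\d.(\e.((d e) e))) (((\f.(\g.(\h.(f (g h))))) u) h))) (p ((\f.(\g.(\h.(f (g h))))) u))) (\f.(\g.(\h.((f h) (g h)))))) u)
Step 6: ((((\d.(\e.((d e) e))) (((\f.(\g.(\h.(f (g h))))) u) (p ((\f.(\g.(\h.(f (g h))))) u)))) (\f.(\g.(\h.((f h) (g h)))))) u)
Step 7: (((\e.(((((\f.(\g.(\h.(f (g h))))) u) (p ((\f.(\g.(\h.(f (g h))))) u))) e) e)) (\f.(\g.(\h.((f h) (g h)))))) u)
Step 8: ((((((\f.(\g.(\h.(f (g h))))) u) (p ((\f.(\g.(\h.(f (g h))))) u))) (\f.(\g.(\h.((f h) (g h)))))) (\f.(\g.(\h.((f h) (g h)))))) u)
Step 9: (((((\g.(\h.(u (g h)))) (p ((\f.(\g.(\h.(f (g h))))) u))) (\f.(\g.(\h.((f h) (g h)))))) (\f.(\g.(\h.((f h) (g h)))))) u)
Step 10: ((((\h.(u ((p ((\f.(\g.(\h.(f (g h))))) u)) h))) (\f.(\g.(\h.((f h) (g h)))))) (\f.(\g.(\h.((f h) (g h)))))) u)
Step 11: (((u ((p ((\f.(\g.(\h.(f (g h))))) u)) (\f.(\g.(\h.((f h) (g h))))))) (\f.(\g.(\h.((f h) (g h)))))) u)
Step 12: (((u ((p (\g.(\h.(u (g h))))) (\f.(\g.(\h.((f h) (g h))))))) (\f.(\g.(\h.((f h) (g h)))))) u)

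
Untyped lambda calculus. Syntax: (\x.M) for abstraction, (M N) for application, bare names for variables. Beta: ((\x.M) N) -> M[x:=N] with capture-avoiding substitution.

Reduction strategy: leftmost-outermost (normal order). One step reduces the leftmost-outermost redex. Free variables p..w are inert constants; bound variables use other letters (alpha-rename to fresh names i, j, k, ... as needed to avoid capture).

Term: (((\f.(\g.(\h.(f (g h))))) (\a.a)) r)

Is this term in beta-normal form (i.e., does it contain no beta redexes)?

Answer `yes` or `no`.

Answer: no

Derivation:
Term: (((\f.(\g.(\h.(f (g h))))) (\a.a)) r)
Found 1 beta redex(es).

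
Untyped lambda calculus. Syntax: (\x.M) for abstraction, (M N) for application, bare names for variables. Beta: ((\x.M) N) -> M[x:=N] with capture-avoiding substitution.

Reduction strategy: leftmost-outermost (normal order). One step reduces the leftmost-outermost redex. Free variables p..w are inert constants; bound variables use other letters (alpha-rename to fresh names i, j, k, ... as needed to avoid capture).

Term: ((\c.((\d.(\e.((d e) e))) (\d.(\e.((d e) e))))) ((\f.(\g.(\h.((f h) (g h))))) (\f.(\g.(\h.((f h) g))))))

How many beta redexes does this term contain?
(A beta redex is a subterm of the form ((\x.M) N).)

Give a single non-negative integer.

Term: ((\c.((\d.(\e.((d e) e))) (\d.(\e.((d e) e))))) ((\f.(\g.(\h.((f h) (g h))))) (\f.(\g.(\h.((f h) g))))))
  Redex: ((\c.((\d.(\e.((d e) e))) (\d.(\e.((d e) e))))) ((\f.(\g.(\h.((f h) (g h))))) (\f.(\g.(\h.((f h) g))))))
  Redex: ((\d.(\e.((d e) e))) (\d.(\e.((d e) e))))
  Redex: ((\f.(\g.(\h.((f h) (g h))))) (\f.(\g.(\h.((f h) g)))))
Total redexes: 3

Answer: 3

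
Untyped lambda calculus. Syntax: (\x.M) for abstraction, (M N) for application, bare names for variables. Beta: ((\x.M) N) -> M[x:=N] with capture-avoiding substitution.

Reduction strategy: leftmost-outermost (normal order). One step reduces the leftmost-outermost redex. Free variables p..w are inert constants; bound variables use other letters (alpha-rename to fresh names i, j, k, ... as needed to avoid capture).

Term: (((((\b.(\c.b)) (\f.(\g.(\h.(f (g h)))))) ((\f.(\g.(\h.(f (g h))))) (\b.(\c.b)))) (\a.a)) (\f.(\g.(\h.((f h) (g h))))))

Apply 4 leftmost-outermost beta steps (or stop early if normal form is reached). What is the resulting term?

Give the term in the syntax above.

Answer: (\h.((\a.a) ((\f.(\g.(\h.((f h) (g h))))) h)))

Derivation:
Step 0: (((((\b.(\c.b)) (\f.(\g.(\h.(f (g h)))))) ((\f.(\g.(\h.(f (g h))))) (\b.(\c.b)))) (\a.a)) (\f.(\g.(\h.((f h) (g h))))))
Step 1: ((((\c.(\f.(\g.(\h.(f (g h)))))) ((\f.(\g.(\h.(f (g h))))) (\b.(\c.b)))) (\a.a)) (\f.(\g.(\h.((f h) (g h))))))
Step 2: (((\f.(\g.(\h.(f (g h))))) (\a.a)) (\f.(\g.(\h.((f h) (g h))))))
Step 3: ((\g.(\h.((\a.a) (g h)))) (\f.(\g.(\h.((f h) (g h))))))
Step 4: (\h.((\a.a) ((\f.(\g.(\h.((f h) (g h))))) h)))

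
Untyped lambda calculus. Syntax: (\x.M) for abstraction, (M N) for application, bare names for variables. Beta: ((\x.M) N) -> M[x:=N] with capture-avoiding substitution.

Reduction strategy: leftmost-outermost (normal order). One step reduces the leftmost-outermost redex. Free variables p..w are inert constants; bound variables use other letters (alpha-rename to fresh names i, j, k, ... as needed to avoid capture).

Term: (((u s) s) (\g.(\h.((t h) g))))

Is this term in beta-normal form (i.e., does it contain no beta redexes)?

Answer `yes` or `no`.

Answer: yes

Derivation:
Term: (((u s) s) (\g.(\h.((t h) g))))
No beta redexes found.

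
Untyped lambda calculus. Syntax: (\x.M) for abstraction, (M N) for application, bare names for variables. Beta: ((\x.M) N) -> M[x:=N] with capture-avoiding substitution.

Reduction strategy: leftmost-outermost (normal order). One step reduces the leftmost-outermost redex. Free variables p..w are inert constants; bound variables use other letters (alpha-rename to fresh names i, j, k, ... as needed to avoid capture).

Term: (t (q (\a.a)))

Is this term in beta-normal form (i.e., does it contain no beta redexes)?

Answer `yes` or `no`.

Answer: yes

Derivation:
Term: (t (q (\a.a)))
No beta redexes found.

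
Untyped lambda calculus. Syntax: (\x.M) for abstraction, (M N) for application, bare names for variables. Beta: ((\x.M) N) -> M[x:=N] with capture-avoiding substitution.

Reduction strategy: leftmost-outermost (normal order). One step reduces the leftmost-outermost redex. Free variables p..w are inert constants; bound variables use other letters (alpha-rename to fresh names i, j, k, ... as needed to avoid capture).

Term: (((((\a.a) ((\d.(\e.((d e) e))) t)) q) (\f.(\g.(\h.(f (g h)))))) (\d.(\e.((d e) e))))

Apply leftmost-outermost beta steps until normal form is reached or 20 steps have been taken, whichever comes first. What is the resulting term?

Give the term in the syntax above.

Answer: ((((t q) q) (\f.(\g.(\h.(f (g h)))))) (\d.(\e.((d e) e))))

Derivation:
Step 0: (((((\a.a) ((\d.(\e.((d e) e))) t)) q) (\f.(\g.(\h.(f (g h)))))) (\d.(\e.((d e) e))))
Step 1: (((((\d.(\e.((d e) e))) t) q) (\f.(\g.(\h.(f (g h)))))) (\d.(\e.((d e) e))))
Step 2: ((((\e.((t e) e)) q) (\f.(\g.(\h.(f (g h)))))) (\d.(\e.((d e) e))))
Step 3: ((((t q) q) (\f.(\g.(\h.(f (g h)))))) (\d.(\e.((d e) e))))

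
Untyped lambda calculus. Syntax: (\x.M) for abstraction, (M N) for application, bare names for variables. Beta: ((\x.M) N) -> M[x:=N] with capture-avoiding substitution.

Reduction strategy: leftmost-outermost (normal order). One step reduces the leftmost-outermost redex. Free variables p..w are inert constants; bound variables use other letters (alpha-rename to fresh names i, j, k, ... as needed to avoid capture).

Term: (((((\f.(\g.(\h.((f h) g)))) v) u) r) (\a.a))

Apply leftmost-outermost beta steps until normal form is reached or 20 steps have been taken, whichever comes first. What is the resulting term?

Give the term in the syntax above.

Step 0: (((((\f.(\g.(\h.((f h) g)))) v) u) r) (\a.a))
Step 1: ((((\g.(\h.((v h) g))) u) r) (\a.a))
Step 2: (((\h.((v h) u)) r) (\a.a))
Step 3: (((v r) u) (\a.a))

Answer: (((v r) u) (\a.a))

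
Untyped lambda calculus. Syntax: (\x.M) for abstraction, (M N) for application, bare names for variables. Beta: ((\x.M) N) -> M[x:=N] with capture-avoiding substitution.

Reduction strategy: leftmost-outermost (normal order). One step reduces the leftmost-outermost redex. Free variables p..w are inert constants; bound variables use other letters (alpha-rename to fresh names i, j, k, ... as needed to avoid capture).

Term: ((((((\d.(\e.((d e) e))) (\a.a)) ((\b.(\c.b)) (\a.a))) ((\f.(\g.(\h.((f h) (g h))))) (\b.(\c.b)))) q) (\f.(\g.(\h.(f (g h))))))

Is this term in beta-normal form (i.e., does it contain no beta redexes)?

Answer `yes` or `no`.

Answer: no

Derivation:
Term: ((((((\d.(\e.((d e) e))) (\a.a)) ((\b.(\c.b)) (\a.a))) ((\f.(\g.(\h.((f h) (g h))))) (\b.(\c.b)))) q) (\f.(\g.(\h.(f (g h))))))
Found 3 beta redex(es).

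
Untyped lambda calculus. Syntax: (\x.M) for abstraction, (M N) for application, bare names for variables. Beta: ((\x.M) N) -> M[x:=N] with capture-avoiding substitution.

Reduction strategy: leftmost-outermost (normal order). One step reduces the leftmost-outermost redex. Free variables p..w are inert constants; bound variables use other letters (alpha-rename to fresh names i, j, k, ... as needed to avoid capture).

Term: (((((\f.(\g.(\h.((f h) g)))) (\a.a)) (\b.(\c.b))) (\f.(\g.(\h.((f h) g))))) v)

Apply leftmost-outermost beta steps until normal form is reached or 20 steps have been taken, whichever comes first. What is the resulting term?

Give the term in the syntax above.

Step 0: (((((\f.(\g.(\h.((f h) g)))) (\a.a)) (\b.(\c.b))) (\f.(\g.(\h.((f h) g))))) v)
Step 1: ((((\g.(\h.(((\a.a) h) g))) (\b.(\c.b))) (\f.(\g.(\h.((f h) g))))) v)
Step 2: (((\h.(((\a.a) h) (\b.(\c.b)))) (\f.(\g.(\h.((f h) g))))) v)
Step 3: ((((\a.a) (\f.(\g.(\h.((f h) g))))) (\b.(\c.b))) v)
Step 4: (((\f.(\g.(\h.((f h) g)))) (\b.(\c.b))) v)
Step 5: ((\g.(\h.(((\b.(\c.b)) h) g))) v)
Step 6: (\h.(((\b.(\c.b)) h) v))
Step 7: (\h.((\c.h) v))
Step 8: (\h.h)

Answer: (\h.h)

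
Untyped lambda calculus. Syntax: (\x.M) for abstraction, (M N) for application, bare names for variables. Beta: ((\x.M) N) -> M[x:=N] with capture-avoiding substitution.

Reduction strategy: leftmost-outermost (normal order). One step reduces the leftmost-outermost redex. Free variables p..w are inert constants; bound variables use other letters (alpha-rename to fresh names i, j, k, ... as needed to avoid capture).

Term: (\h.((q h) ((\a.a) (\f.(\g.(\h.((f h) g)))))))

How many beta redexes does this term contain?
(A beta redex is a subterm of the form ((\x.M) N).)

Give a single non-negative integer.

Term: (\h.((q h) ((\a.a) (\f.(\g.(\h.((f h) g)))))))
  Redex: ((\a.a) (\f.(\g.(\h.((f h) g)))))
Total redexes: 1

Answer: 1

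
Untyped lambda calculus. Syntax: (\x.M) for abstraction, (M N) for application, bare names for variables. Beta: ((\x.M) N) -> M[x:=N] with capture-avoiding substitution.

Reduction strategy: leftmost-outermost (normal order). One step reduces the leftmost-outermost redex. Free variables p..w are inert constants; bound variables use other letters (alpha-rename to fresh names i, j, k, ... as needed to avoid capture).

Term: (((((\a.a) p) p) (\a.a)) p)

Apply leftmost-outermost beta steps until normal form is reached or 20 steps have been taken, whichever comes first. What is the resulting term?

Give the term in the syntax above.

Step 0: (((((\a.a) p) p) (\a.a)) p)
Step 1: (((p p) (\a.a)) p)

Answer: (((p p) (\a.a)) p)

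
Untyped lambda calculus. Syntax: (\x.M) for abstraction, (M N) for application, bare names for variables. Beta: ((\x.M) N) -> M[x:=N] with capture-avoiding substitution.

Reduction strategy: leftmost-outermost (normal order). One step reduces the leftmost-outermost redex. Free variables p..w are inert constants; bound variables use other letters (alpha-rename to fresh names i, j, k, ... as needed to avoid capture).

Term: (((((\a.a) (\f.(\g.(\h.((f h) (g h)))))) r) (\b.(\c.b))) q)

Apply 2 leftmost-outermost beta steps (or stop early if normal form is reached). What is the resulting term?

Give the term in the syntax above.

Answer: (((\g.(\h.((r h) (g h)))) (\b.(\c.b))) q)

Derivation:
Step 0: (((((\a.a) (\f.(\g.(\h.((f h) (g h)))))) r) (\b.(\c.b))) q)
Step 1: ((((\f.(\g.(\h.((f h) (g h))))) r) (\b.(\c.b))) q)
Step 2: (((\g.(\h.((r h) (g h)))) (\b.(\c.b))) q)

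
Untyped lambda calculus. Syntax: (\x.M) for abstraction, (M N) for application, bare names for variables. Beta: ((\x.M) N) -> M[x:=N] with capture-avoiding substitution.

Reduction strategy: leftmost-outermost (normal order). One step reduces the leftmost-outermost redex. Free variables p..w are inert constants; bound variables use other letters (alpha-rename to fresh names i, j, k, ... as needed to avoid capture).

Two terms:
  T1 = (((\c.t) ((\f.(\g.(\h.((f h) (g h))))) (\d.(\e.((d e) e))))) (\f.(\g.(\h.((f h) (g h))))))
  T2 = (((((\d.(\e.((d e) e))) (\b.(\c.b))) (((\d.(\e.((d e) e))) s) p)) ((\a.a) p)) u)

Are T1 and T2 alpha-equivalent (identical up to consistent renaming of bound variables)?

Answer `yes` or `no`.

Term 1: (((\c.t) ((\f.(\g.(\h.((f h) (g h))))) (\d.(\e.((d e) e))))) (\f.(\g.(\h.((f h) (g h))))))
Term 2: (((((\d.(\e.((d e) e))) (\b.(\c.b))) (((\d.(\e.((d e) e))) s) p)) ((\a.a) p)) u)
Alpha-equivalence: compare structure up to binder renaming.
Result: False

Answer: no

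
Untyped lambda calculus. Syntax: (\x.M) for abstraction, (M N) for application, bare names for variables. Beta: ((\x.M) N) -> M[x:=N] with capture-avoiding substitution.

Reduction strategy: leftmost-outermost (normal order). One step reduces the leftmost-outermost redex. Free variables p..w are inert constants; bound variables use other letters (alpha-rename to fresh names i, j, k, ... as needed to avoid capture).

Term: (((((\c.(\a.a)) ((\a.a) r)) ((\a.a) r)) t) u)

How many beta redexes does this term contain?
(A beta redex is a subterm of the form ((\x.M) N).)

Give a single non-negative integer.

Answer: 3

Derivation:
Term: (((((\c.(\a.a)) ((\a.a) r)) ((\a.a) r)) t) u)
  Redex: ((\c.(\a.a)) ((\a.a) r))
  Redex: ((\a.a) r)
  Redex: ((\a.a) r)
Total redexes: 3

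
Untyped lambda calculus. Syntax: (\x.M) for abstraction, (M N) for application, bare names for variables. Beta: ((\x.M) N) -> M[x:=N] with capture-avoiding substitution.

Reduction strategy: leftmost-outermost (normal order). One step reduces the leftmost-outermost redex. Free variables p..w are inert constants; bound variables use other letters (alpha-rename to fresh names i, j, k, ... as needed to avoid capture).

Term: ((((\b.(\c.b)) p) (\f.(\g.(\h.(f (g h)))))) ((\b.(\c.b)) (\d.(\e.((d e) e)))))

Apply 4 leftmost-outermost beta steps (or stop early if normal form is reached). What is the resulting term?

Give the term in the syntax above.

Step 0: ((((\b.(\c.b)) p) (\f.(\g.(\h.(f (g h)))))) ((\b.(\c.b)) (\d.(\e.((d e) e)))))
Step 1: (((\c.p) (\f.(\g.(\h.(f (g h)))))) ((\b.(\c.b)) (\d.(\e.((d e) e)))))
Step 2: (p ((\b.(\c.b)) (\d.(\e.((d e) e)))))
Step 3: (p (\c.(\d.(\e.((d e) e)))))
Step 4: (normal form reached)

Answer: (p (\c.(\d.(\e.((d e) e)))))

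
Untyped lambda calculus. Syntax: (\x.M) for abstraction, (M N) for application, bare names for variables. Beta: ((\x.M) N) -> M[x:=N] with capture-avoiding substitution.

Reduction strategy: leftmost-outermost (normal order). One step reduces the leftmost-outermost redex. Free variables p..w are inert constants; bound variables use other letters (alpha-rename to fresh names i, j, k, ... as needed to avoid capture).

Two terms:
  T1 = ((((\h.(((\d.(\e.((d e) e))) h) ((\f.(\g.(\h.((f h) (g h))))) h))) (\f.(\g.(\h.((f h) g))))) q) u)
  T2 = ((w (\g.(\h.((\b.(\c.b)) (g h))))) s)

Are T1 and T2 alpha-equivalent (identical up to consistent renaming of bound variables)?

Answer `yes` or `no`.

Term 1: ((((\h.(((\d.(\e.((d e) e))) h) ((\f.(\g.(\h.((f h) (g h))))) h))) (\f.(\g.(\h.((f h) g))))) q) u)
Term 2: ((w (\g.(\h.((\b.(\c.b)) (g h))))) s)
Alpha-equivalence: compare structure up to binder renaming.
Result: False

Answer: no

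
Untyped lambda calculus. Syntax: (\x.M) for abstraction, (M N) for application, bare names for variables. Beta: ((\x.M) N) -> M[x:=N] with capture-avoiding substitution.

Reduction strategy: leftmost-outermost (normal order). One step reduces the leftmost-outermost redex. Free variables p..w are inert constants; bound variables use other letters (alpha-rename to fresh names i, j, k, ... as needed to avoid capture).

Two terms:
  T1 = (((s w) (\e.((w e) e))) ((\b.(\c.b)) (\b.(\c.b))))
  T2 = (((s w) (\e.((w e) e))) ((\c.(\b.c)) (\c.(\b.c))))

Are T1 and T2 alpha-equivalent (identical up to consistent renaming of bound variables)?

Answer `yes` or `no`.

Answer: yes

Derivation:
Term 1: (((s w) (\e.((w e) e))) ((\b.(\c.b)) (\b.(\c.b))))
Term 2: (((s w) (\e.((w e) e))) ((\c.(\b.c)) (\c.(\b.c))))
Alpha-equivalence: compare structure up to binder renaming.
Result: True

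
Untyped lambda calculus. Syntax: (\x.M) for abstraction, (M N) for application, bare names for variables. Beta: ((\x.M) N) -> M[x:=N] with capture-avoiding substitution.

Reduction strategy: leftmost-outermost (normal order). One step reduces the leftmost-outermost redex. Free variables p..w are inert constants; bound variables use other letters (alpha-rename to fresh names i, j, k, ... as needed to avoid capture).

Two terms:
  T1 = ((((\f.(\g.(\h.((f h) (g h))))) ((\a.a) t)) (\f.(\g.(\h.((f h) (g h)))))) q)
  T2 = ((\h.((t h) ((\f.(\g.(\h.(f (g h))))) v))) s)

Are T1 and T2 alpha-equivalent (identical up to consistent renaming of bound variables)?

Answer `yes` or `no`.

Term 1: ((((\f.(\g.(\h.((f h) (g h))))) ((\a.a) t)) (\f.(\g.(\h.((f h) (g h)))))) q)
Term 2: ((\h.((t h) ((\f.(\g.(\h.(f (g h))))) v))) s)
Alpha-equivalence: compare structure up to binder renaming.
Result: False

Answer: no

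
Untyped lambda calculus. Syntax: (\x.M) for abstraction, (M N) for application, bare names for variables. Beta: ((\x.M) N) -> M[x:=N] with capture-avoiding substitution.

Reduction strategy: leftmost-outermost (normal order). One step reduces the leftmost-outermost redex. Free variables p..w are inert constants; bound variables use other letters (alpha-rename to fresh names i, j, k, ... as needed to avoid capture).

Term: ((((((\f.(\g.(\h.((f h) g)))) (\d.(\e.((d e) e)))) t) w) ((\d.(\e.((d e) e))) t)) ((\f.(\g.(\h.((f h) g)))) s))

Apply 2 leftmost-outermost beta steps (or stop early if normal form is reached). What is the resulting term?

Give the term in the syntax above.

Answer: ((((\h.(((\d.(\e.((d e) e))) h) t)) w) ((\d.(\e.((d e) e))) t)) ((\f.(\g.(\h.((f h) g)))) s))

Derivation:
Step 0: ((((((\f.(\g.(\h.((f h) g)))) (\d.(\e.((d e) e)))) t) w) ((\d.(\e.((d e) e))) t)) ((\f.(\g.(\h.((f h) g)))) s))
Step 1: (((((\g.(\h.(((\d.(\e.((d e) e))) h) g))) t) w) ((\d.(\e.((d e) e))) t)) ((\f.(\g.(\h.((f h) g)))) s))
Step 2: ((((\h.(((\d.(\e.((d e) e))) h) t)) w) ((\d.(\e.((d e) e))) t)) ((\f.(\g.(\h.((f h) g)))) s))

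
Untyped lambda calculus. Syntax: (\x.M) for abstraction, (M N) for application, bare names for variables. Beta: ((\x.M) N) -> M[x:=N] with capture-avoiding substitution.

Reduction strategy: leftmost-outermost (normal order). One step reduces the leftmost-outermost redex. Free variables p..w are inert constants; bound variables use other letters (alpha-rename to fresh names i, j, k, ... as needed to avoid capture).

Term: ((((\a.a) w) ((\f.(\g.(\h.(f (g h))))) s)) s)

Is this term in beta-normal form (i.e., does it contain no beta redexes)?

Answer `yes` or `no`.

Answer: no

Derivation:
Term: ((((\a.a) w) ((\f.(\g.(\h.(f (g h))))) s)) s)
Found 2 beta redex(es).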